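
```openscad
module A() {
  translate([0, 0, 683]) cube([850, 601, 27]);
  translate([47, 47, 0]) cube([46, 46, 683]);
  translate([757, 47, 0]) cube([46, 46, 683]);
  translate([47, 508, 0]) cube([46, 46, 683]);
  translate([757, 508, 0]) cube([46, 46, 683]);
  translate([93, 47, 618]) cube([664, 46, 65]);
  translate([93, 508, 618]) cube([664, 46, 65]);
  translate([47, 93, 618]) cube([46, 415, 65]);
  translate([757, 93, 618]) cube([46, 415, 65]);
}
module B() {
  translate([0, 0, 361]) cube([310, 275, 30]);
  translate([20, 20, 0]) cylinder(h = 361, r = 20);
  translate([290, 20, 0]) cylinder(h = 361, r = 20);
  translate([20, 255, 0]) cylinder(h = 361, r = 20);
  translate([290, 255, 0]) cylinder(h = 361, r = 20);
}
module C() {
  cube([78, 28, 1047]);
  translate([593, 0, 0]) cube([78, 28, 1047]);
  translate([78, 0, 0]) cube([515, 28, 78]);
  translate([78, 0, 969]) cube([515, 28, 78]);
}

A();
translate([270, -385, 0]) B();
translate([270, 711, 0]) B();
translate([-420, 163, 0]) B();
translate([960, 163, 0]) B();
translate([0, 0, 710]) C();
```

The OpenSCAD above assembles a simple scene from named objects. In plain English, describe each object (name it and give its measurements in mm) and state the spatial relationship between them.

A is a table with a 850×601 mm rectangular top, 27 mm thick, top surface at z = 710 mm, supported by four 46×46 mm square legs, each inset 47 mm from the nearest pair of top edges, running from the floor. Four apron rails, 46 mm thick and 65 mm tall, run between adjacent legs with their top edges flush with the underside of the top and their outer faces flush with the legs' outer faces.

B is a four-legged stool. The seat is a 310×275×30 mm slab whose top surface is at z = 391 mm; four round legs, each 40 mm in diameter, run from the floor (z = 0) to the underside of the seat, each leg's axis is inset half a diameter from the nearest pair of seat edges (so the leg's bounding box is flush with the corner).

C is a rectangular picture frame lying in the x–z plane (depth along y). The opening is 515 mm wide (x) by 891 mm tall (z), surrounded by a border 78 mm wide on all four sides. The frame is 28 mm deep and is made of two full-height vertical stiles with two horizontal rails fitted between them.

Four stools sit around the table at the −y, +y, −x, +x sides. The picture frame is on top of the table.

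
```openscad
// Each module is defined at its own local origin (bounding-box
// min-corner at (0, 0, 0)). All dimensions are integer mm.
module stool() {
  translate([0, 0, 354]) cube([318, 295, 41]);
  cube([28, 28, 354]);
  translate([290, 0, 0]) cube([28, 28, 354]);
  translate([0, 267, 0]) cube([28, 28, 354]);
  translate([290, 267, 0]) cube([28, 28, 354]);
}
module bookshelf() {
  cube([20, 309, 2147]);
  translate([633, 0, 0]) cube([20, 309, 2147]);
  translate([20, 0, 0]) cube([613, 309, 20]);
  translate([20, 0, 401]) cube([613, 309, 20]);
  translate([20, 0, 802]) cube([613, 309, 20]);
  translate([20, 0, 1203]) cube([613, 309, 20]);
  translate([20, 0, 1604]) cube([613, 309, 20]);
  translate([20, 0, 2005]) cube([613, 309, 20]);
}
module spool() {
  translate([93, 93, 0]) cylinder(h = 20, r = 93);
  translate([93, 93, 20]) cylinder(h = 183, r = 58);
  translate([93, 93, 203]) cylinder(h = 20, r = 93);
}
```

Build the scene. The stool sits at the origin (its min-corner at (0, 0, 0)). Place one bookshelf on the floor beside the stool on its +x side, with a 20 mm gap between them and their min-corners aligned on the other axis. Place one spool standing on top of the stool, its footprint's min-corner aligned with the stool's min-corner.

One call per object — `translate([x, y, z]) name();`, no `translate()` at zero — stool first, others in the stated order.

stool();
translate([338, 0, 0]) bookshelf();
translate([0, 0, 395]) spool();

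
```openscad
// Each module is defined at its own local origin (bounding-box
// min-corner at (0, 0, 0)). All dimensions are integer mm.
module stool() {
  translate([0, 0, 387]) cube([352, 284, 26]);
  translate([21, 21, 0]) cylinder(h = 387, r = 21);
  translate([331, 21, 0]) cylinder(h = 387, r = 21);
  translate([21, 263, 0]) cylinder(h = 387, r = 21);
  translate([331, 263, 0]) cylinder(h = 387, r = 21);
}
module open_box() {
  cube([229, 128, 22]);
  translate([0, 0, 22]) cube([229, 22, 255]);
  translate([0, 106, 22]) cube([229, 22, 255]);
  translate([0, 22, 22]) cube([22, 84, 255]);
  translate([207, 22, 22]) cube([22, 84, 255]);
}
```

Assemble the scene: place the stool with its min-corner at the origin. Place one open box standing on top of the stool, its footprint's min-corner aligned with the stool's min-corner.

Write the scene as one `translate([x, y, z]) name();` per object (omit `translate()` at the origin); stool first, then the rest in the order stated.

stool();
translate([0, 0, 413]) open_box();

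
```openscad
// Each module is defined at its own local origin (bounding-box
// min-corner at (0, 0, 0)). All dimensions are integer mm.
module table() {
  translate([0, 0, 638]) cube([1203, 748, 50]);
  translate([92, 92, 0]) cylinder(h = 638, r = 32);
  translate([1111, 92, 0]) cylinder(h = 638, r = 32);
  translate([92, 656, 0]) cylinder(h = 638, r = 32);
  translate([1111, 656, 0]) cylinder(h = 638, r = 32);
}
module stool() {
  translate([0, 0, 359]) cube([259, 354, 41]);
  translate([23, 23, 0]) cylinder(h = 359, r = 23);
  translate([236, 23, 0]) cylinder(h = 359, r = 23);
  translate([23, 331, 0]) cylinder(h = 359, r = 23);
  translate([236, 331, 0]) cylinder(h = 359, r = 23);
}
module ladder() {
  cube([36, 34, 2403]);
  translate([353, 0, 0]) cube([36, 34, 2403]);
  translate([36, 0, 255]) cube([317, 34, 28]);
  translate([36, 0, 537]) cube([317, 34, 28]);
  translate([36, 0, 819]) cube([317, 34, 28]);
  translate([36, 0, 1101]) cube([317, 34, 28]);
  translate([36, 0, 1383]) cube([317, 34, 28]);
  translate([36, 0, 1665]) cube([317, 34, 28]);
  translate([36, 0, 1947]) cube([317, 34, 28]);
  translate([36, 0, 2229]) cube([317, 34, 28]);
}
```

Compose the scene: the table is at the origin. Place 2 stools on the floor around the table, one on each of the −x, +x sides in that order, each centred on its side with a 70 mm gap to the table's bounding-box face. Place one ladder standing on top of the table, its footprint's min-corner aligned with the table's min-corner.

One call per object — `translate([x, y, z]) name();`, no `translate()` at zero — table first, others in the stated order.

table();
translate([-329, 197, 0]) stool();
translate([1273, 197, 0]) stool();
translate([0, 0, 688]) ladder();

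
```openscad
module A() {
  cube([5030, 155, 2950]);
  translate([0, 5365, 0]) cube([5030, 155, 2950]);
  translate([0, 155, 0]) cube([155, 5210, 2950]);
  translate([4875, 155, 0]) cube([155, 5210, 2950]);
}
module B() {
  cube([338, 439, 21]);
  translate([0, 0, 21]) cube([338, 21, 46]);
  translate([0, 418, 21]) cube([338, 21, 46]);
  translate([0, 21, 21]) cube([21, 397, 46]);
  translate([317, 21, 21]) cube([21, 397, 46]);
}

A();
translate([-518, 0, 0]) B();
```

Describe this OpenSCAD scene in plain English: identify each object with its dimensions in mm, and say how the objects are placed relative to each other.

A is the wall frame of a small rectangular building: four walls, each 2950 mm tall and 155 mm thick, enclosing a footprint 5030 mm (x) by 5520 mm (y) outside-to-outside, with no floor or roof. The front and back walls (the −y and +y sides) span the full width; the two side walls fit between them.

B is an open-topped rectangular box: outside dimensions 338×439×67 mm, with a uniform wall and base thickness of 21 mm. The base is a full 338×439 slab on the floor; four walls sit on top of the base. The front and back walls (the −y and +y sides) span the full width; the two side walls fit between them.

The open box is on the floor beside the house frame on its −x side.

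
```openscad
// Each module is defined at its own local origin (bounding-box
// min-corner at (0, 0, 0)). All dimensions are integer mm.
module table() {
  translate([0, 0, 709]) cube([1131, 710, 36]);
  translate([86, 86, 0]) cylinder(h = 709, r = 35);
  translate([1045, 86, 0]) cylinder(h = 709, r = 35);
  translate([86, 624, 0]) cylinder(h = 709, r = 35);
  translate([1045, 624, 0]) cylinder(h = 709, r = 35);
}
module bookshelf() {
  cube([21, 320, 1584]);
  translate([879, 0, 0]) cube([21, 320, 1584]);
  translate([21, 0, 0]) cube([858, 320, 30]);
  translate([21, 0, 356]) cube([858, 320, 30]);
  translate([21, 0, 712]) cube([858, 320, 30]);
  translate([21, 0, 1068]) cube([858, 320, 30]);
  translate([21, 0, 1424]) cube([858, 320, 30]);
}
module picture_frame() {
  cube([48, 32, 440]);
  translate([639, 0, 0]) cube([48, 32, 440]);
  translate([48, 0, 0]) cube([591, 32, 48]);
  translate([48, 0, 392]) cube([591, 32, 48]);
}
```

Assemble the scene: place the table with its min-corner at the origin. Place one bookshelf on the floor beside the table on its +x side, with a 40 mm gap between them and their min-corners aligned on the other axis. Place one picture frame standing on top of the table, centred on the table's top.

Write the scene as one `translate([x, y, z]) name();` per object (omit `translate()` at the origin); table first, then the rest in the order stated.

table();
translate([1171, 0, 0]) bookshelf();
translate([222, 339, 745]) picture_frame();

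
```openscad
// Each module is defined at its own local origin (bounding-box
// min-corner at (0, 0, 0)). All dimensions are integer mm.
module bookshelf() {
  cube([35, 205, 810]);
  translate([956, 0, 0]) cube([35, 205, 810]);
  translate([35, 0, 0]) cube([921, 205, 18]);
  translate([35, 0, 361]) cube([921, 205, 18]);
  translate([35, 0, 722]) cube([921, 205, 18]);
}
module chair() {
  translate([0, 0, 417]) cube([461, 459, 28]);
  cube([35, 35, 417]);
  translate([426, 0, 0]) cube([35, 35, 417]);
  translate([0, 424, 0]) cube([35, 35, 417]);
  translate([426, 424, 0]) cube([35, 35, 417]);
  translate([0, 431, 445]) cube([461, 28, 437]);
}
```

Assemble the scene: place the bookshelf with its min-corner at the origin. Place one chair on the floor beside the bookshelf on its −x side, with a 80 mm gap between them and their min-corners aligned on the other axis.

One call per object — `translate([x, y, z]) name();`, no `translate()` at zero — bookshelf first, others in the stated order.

bookshelf();
translate([-541, 0, 0]) chair();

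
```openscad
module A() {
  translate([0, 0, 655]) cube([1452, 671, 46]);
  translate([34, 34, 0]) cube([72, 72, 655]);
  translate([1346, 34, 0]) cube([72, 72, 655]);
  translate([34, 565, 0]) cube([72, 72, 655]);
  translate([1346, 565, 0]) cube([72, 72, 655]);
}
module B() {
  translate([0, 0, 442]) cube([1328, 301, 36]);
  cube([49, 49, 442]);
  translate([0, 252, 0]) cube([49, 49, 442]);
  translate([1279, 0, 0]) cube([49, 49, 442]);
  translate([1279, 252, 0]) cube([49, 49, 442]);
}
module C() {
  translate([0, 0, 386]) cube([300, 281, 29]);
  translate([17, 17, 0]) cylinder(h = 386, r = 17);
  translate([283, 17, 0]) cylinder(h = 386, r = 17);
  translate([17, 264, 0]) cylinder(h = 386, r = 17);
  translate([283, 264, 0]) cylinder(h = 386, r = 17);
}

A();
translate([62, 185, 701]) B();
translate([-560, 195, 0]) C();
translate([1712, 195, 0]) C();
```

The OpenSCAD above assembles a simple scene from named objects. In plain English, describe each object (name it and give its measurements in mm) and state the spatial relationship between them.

A is a rectangular dining table. The top is 1452×671×46 mm with its upper surface at z = 701 mm. It stands on four 72×72 mm square legs, each inset 34 mm from the nearest pair of top edges, running from the floor to the underside of the top.

B is a long wooden bench with a 1328 mm (x) × 301 mm (y) seat, 36 mm thick, its top surface 478 mm above the floor. Four 49 mm square legs at the seat corners, flush with the edges, run from z = 0 to the seat underside.

C is a four-legged stool. The seat is 300×281 mm, 29 mm thick, top at z = 415 mm. It stands on four round legs, each 34 mm in diameter, from z = 0 to the seat underside, each leg's axis is inset half a diameter from the nearest pair of seat edges (so the leg's bounding box is flush with the corner).

The bench is on top of the table, centred. Two stools sit around the table at the −x, +x sides.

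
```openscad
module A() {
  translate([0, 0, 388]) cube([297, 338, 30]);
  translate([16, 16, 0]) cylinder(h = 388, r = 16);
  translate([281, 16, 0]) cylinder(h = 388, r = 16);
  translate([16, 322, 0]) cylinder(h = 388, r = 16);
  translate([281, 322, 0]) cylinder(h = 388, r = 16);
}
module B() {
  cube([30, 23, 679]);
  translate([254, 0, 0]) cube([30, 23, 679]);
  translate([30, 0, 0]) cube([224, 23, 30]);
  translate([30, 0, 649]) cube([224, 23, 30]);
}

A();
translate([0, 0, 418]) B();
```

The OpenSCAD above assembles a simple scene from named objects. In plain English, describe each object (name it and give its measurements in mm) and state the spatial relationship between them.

A is a four-legged stool. The seat is a 297×338×30 mm slab whose top surface is at z = 418 mm; four round legs, each 32 mm in diameter, run from the floor (z = 0) to the underside of the seat, each leg's axis is inset half a diameter from the nearest pair of seat edges (so the leg's bounding box is flush with the corner).

B is a rectangular picture frame lying in the x–z plane (depth along y). The opening is 224 mm wide (x) by 619 mm tall (z), surrounded by a border 30 mm wide on all four sides. The frame is 23 mm deep and is made of two full-height vertical stiles with two horizontal rails fitted between them.

The picture frame is on top of the stool.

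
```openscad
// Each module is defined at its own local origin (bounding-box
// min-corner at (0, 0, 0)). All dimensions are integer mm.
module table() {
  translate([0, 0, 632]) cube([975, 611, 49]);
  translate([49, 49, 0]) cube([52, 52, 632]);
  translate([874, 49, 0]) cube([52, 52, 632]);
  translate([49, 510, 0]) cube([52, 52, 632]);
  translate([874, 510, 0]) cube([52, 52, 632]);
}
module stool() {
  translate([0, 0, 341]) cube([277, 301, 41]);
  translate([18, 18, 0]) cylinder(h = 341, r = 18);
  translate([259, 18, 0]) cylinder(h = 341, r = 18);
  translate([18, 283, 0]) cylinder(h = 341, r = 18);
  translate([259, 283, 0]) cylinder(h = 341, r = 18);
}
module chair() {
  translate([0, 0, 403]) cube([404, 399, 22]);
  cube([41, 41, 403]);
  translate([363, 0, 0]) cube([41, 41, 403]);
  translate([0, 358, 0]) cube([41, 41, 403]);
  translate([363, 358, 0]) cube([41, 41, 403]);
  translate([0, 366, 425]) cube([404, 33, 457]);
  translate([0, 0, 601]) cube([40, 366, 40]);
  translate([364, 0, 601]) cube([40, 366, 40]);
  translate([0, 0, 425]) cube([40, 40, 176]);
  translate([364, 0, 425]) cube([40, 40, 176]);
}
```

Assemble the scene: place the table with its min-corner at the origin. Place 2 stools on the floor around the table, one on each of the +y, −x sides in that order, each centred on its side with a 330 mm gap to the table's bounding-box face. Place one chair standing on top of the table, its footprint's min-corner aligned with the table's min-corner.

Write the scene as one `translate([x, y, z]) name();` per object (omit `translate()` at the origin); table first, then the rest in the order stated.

table();
translate([349, 941, 0]) stool();
translate([-607, 155, 0]) stool();
translate([0, 0, 681]) chair();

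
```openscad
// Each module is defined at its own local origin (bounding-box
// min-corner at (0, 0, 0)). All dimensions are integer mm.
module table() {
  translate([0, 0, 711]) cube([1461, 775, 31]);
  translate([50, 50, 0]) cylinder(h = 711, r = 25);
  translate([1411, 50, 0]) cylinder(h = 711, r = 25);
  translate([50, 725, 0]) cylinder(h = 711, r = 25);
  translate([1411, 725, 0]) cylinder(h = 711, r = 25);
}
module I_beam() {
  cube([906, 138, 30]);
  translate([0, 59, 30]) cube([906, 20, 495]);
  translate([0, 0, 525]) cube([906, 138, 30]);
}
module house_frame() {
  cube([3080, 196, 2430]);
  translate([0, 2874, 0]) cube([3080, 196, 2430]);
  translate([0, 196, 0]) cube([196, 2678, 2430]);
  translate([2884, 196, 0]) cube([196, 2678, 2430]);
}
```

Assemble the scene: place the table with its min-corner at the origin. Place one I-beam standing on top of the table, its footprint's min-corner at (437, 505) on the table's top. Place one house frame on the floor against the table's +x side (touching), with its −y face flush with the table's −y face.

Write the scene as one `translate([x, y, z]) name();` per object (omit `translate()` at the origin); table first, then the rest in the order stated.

table();
translate([437, 505, 742]) I_beam();
translate([1461, 0, 0]) house_frame();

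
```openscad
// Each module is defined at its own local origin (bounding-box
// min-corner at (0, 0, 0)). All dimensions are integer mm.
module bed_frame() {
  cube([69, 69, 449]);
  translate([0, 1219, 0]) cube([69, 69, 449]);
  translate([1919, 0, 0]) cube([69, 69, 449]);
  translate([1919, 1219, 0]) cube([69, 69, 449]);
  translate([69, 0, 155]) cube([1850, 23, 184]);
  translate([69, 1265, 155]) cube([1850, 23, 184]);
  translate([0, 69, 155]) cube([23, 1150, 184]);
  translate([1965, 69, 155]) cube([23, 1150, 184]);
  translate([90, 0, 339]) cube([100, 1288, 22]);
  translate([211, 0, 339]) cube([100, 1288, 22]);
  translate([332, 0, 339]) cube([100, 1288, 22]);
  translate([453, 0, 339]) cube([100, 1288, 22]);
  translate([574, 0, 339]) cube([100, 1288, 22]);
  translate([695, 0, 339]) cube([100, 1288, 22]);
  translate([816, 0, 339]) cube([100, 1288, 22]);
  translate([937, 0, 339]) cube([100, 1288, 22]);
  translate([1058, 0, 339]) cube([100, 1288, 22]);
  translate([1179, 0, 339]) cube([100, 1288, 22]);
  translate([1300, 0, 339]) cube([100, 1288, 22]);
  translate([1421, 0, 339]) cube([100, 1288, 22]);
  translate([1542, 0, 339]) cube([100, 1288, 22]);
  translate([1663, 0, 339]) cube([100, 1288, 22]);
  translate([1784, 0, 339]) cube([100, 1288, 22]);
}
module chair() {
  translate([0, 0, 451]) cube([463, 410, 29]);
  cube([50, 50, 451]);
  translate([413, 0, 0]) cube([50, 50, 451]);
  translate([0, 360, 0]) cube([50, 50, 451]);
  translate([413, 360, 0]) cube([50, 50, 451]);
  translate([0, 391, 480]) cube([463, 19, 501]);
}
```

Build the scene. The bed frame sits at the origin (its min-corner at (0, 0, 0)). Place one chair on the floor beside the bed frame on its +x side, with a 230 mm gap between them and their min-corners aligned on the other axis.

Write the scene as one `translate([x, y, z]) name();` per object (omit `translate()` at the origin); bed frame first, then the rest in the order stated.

bed_frame();
translate([2218, 0, 0]) chair();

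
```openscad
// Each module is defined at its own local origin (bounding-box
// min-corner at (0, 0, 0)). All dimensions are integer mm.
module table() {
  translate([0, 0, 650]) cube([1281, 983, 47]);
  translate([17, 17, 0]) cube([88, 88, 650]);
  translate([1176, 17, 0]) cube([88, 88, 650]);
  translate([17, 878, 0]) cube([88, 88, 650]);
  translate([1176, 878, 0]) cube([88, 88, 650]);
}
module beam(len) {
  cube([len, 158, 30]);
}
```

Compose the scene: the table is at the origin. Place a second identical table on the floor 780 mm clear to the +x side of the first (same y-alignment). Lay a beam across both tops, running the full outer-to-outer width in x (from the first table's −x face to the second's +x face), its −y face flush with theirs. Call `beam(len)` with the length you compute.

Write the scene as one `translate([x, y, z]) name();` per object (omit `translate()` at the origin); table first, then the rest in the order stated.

table();
translate([2061, 0, 0]) table();
translate([0, 0, 697]) beam(3342);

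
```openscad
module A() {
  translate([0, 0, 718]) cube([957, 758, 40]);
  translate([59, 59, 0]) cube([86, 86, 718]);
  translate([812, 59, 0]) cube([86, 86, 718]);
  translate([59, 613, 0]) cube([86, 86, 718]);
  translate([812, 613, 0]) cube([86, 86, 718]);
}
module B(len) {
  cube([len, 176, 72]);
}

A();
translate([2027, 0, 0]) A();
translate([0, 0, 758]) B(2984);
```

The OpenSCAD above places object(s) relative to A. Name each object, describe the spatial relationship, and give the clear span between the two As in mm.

A is a table. B is a beam. A beam spans the tops of two tables. The clear span between the two tables is 1070 mm.

Second table starts at x = 2027; first ends at x = 957; clear span = 2027 − 957 = 1070 mm.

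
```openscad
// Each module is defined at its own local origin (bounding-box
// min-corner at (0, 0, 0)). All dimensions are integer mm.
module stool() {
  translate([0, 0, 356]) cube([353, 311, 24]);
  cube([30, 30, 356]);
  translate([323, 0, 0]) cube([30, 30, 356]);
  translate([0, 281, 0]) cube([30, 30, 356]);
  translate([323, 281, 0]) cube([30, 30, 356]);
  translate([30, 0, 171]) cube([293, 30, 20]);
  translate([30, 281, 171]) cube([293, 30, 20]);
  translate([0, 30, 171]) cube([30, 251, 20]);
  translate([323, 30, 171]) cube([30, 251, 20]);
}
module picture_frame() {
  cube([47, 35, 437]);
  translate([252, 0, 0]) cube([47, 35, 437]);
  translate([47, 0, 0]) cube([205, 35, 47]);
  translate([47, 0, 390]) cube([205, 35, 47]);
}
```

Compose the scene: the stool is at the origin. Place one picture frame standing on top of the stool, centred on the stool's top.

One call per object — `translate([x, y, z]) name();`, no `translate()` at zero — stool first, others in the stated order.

stool();
translate([27, 138, 380]) picture_frame();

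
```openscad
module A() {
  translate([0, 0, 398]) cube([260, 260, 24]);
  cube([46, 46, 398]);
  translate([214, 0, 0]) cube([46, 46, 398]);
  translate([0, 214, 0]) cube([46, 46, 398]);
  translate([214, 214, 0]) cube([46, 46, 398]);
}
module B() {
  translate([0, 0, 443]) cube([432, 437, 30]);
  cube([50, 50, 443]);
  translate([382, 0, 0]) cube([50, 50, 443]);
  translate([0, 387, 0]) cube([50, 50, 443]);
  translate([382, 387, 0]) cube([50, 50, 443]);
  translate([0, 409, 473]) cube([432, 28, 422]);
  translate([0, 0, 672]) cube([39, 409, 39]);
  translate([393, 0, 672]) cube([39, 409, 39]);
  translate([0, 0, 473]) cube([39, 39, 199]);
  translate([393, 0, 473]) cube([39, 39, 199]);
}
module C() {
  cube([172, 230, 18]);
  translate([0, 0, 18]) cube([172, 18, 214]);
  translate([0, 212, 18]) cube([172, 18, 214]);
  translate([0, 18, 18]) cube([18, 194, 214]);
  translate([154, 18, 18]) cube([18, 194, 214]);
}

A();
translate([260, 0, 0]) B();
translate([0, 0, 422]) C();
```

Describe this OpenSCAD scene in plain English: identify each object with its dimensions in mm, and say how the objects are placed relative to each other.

A is a four-legged stool. The seat is a 260×260×24 mm slab whose top surface is at z = 422 mm; four square legs, each 46×46 mm in cross-section, run from the floor (z = 0) to the underside of the seat, each flush with a corner of the seat.

B is a chair. The seat is a 432×437×30 mm slab with its top at z = 473 mm, on four 50×50 mm corner legs (flush with the seat edges, standing on z = 0). A flat backrest 28 mm thick, 422 mm tall, spans the full seat width and rises from the seat top along its +y edge, rear face flush with the rear of the seat. Two armrests of 39×39 mm section run along each side from the seat's front edge to the front of the backrest, top faces 238 mm above the seat top and outer faces flush with the seat's x-edges; a 39×39 mm post under the front of each armrest stands on the seat at the front corner.

C is an open-topped rectangular box: outside dimensions 172×230×232 mm, with a uniform wall and base thickness of 18 mm. The base is a full 172×230 slab on the floor; four walls sit on top of the base. The front and back walls (the −y and +y sides) span the full width; the two side walls fit between them.

The chair is against the stool's +x side, with their −y faces flush. The open box is on top of the stool.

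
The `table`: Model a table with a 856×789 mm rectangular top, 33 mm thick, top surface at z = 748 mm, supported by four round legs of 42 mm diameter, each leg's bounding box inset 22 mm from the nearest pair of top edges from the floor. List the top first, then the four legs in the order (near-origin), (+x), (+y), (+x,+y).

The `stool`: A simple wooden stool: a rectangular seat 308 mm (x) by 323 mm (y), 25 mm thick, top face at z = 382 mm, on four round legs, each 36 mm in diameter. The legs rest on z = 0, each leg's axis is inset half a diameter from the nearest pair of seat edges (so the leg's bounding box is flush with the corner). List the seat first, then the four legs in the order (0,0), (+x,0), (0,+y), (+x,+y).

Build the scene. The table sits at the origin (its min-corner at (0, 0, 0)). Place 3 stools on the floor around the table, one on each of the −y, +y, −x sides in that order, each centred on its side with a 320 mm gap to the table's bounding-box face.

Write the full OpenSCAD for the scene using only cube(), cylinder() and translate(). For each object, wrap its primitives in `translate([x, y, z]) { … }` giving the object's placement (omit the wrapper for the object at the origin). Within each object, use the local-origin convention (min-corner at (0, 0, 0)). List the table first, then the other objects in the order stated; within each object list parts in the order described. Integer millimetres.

translate([0, 0, 715]) cube([856, 789, 33]);
translate([43, 43, 0]) cylinder(h = 715, r = 21);
translate([813, 43, 0]) cylinder(h = 715, r = 21);
translate([43, 746, 0]) cylinder(h = 715, r = 21);
translate([813, 746, 0]) cylinder(h = 715, r = 21);
translate([274, -643, 0]) {
  translate([0, 0, 357]) cube([308, 323, 25]);
  translate([18, 18, 0]) cylinder(h = 357, r = 18);
  translate([290, 18, 0]) cylinder(h = 357, r = 18);
  translate([18, 305, 0]) cylinder(h = 357, r = 18);
  translate([290, 305, 0]) cylinder(h = 357, r = 18);
}
translate([274, 1109, 0]) {
  translate([0, 0, 357]) cube([308, 323, 25]);
  translate([18, 18, 0]) cylinder(h = 357, r = 18);
  translate([290, 18, 0]) cylinder(h = 357, r = 18);
  translate([18, 305, 0]) cylinder(h = 357, r = 18);
  translate([290, 305, 0]) cylinder(h = 357, r = 18);
}
translate([-628, 233, 0]) {
  translate([0, 0, 357]) cube([308, 323, 25]);
  translate([18, 18, 0]) cylinder(h = 357, r = 18);
  translate([290, 18, 0]) cylinder(h = 357, r = 18);
  translate([18, 305, 0]) cylinder(h = 357, r = 18);
  translate([290, 305, 0]) cylinder(h = 357, r = 18);
}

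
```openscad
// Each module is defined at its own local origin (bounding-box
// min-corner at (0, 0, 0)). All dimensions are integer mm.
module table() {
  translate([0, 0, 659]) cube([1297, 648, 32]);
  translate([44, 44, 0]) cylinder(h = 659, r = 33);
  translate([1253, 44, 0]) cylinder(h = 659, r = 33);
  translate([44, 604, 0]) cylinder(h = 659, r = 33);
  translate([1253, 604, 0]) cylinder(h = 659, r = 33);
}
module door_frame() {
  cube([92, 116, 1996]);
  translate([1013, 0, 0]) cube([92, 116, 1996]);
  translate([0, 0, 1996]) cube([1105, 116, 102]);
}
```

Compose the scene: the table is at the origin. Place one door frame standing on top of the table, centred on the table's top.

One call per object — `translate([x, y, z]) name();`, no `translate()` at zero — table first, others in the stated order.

table();
translate([96, 266, 691]) door_frame();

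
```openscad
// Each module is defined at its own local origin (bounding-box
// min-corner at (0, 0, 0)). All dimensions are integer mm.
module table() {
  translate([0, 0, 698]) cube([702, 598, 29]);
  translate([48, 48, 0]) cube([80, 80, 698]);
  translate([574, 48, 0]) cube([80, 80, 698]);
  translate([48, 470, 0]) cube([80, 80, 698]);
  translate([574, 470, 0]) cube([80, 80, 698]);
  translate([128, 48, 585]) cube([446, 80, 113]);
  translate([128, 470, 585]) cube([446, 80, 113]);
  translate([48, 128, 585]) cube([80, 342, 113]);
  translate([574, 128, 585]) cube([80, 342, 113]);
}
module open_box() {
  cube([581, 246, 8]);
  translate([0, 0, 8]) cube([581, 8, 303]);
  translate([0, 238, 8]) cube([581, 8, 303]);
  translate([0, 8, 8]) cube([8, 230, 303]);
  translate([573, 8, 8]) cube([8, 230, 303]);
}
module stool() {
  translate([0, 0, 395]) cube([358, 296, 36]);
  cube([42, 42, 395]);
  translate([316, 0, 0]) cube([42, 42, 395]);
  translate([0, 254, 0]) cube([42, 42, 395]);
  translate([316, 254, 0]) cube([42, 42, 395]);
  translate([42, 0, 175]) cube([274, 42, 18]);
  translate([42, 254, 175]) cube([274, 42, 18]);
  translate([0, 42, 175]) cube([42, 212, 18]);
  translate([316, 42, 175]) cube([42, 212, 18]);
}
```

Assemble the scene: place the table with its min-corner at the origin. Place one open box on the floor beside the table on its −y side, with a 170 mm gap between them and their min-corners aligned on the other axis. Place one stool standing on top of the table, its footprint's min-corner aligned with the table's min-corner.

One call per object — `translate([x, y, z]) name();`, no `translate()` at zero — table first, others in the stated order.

table();
translate([0, -416, 0]) open_box();
translate([0, 0, 727]) stool();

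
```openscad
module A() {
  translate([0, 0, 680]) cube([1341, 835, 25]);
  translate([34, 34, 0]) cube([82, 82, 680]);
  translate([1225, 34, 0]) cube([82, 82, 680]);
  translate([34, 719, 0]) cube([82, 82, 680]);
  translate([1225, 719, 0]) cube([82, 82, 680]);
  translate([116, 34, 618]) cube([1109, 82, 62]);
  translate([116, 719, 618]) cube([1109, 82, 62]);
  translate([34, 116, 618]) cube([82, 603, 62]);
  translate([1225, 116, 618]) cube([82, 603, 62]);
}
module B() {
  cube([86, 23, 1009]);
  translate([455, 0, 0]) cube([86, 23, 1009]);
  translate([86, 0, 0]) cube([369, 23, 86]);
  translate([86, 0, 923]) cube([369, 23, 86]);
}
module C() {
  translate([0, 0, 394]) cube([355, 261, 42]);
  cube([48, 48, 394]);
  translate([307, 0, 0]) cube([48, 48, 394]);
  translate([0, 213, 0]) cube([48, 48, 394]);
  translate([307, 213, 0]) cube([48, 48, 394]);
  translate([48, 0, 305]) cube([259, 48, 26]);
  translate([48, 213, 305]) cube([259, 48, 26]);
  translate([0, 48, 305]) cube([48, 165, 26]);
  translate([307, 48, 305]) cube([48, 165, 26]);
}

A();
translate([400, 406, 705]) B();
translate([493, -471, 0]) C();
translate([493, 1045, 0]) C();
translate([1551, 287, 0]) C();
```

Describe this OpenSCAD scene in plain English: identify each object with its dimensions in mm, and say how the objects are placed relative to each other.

A is a table: top 1341 mm (x) × 835 mm (y), 25 mm thick, upper face at z = 705 mm, on four 82×82 mm square legs, each inset 34 mm from the nearest pair of top edges, running from z = 0 to the bottom of the top. Four apron rails, 82 mm thick and 62 mm tall, run between adjacent legs with their top edges flush with the underside of the top and their outer faces flush with the legs' outer faces.

B is a rectangular picture frame lying in the x–z plane (depth along y). The opening is 369 mm wide (x) by 837 mm tall (z), surrounded by a border 86 mm wide on all four sides. The frame is 23 mm deep and is made of two full-height vertical stiles with two horizontal rails fitted between them.

C is a four-legged stool. The seat is a 355×261×42 mm slab whose top surface is at z = 436 mm; four square legs, each 48×48 mm in cross-section, run from the floor (z = 0) to the underside of the seat, each flush with a corner of the seat. Four stretchers, 48 mm wide and 26 mm tall, connect adjacent legs with their undersides at z = 305 mm, each running between the inner faces of the legs it joins and aligned with the legs' outer faces on the other axis.

The picture frame is on top of the table, centred. Three stools sit around the table at the −y, +y, +x sides.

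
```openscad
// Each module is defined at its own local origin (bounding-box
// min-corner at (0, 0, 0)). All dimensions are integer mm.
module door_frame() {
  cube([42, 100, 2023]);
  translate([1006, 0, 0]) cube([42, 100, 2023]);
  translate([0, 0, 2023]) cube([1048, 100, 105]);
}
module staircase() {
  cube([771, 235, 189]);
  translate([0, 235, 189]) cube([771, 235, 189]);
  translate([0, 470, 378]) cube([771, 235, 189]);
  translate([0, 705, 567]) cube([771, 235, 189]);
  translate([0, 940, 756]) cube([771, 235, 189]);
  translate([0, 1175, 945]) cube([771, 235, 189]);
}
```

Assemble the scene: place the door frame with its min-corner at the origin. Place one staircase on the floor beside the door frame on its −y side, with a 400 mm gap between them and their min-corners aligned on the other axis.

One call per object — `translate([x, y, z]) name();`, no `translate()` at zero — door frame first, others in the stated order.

door_frame();
translate([0, -1810, 0]) staircase();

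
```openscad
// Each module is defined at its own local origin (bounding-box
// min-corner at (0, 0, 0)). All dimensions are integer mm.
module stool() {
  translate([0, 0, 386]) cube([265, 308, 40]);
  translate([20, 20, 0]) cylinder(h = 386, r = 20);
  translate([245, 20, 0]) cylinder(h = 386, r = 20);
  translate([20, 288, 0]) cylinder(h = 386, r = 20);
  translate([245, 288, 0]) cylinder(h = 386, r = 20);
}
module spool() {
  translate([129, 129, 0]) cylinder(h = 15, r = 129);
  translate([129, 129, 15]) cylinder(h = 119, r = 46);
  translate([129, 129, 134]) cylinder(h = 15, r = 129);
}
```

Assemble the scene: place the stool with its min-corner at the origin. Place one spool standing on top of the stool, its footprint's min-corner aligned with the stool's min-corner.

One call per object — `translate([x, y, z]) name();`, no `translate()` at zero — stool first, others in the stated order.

stool();
translate([0, 0, 426]) spool();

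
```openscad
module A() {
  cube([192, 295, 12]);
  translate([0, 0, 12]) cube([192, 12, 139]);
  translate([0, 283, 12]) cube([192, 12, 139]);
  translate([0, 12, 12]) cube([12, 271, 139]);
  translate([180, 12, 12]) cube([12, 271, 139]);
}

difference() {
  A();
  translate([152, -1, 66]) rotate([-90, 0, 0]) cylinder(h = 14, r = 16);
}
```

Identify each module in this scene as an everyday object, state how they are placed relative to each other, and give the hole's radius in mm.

The subtracted cylinder has r = 16 mm.

A is an open box. The open box has a circular hole through its front wall. The hole's radius is 16 mm.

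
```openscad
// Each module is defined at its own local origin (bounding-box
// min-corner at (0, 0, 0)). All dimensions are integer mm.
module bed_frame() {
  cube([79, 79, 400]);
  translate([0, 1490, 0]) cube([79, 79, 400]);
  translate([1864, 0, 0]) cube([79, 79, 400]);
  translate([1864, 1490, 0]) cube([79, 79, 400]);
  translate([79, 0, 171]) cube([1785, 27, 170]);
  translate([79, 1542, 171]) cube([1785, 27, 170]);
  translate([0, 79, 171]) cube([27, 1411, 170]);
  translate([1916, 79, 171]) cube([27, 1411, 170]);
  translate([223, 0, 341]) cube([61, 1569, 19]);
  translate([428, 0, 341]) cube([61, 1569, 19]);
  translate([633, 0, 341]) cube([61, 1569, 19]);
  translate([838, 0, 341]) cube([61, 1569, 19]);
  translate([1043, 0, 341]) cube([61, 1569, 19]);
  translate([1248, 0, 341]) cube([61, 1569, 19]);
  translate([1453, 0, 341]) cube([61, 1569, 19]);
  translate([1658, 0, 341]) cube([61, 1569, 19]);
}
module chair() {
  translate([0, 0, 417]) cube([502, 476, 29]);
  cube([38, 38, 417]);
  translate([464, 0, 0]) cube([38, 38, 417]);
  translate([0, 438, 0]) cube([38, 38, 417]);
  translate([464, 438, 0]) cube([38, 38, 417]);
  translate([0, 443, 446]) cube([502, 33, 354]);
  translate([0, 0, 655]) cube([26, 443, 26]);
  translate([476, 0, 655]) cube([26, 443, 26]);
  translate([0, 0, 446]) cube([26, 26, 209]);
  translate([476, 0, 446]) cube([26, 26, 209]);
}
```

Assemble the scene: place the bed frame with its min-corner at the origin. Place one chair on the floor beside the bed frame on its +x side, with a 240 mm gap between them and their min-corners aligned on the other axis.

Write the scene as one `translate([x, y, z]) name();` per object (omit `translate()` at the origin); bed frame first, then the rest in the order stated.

bed_frame();
translate([2183, 0, 0]) chair();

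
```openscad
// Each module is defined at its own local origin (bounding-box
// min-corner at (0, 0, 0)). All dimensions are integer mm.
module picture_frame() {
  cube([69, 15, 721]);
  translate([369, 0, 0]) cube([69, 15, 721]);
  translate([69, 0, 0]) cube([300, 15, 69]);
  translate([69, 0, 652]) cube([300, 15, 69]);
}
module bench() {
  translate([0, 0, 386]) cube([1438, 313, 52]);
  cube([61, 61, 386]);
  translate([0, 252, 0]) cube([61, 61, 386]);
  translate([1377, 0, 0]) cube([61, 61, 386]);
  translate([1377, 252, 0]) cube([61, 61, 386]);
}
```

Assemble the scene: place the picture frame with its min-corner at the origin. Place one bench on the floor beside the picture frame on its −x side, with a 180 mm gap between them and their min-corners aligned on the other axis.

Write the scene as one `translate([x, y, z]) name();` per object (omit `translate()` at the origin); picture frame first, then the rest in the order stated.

picture_frame();
translate([-1618, 0, 0]) bench();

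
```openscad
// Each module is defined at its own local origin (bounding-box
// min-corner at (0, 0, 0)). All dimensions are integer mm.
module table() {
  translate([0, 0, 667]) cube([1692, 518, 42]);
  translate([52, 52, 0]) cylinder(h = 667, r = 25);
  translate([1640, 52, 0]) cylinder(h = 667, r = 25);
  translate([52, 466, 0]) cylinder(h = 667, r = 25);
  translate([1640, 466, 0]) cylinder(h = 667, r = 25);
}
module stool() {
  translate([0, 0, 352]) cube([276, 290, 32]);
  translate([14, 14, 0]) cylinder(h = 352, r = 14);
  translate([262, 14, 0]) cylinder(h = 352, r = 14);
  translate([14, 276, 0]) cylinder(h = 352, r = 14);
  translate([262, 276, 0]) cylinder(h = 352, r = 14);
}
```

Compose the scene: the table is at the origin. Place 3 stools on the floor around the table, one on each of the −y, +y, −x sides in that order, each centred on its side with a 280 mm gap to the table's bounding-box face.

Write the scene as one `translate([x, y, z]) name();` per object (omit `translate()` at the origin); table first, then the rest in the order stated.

table();
translate([708, -570, 0]) stool();
translate([708, 798, 0]) stool();
translate([-556, 114, 0]) stool();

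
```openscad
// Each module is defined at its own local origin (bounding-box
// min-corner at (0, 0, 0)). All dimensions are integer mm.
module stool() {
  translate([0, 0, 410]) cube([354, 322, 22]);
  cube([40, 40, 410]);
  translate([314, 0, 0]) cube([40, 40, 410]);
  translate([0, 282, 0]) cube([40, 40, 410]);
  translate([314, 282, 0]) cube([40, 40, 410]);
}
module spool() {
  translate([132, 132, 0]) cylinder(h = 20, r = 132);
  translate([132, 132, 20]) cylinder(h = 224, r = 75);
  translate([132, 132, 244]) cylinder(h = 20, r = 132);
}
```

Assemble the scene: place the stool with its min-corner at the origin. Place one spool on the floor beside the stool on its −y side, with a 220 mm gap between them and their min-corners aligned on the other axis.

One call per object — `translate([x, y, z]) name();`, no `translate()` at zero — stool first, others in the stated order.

stool();
translate([0, -484, 0]) spool();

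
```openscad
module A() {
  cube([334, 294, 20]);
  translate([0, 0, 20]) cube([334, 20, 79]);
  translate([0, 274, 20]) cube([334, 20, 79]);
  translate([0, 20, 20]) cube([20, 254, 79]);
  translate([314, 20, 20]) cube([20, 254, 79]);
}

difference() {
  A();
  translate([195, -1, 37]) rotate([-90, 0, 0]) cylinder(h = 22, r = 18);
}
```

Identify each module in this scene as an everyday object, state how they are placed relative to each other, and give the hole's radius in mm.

The subtracted cylinder has r = 18 mm.

A is an open box. The open box has a circular hole through its front wall. The hole's radius is 18 mm.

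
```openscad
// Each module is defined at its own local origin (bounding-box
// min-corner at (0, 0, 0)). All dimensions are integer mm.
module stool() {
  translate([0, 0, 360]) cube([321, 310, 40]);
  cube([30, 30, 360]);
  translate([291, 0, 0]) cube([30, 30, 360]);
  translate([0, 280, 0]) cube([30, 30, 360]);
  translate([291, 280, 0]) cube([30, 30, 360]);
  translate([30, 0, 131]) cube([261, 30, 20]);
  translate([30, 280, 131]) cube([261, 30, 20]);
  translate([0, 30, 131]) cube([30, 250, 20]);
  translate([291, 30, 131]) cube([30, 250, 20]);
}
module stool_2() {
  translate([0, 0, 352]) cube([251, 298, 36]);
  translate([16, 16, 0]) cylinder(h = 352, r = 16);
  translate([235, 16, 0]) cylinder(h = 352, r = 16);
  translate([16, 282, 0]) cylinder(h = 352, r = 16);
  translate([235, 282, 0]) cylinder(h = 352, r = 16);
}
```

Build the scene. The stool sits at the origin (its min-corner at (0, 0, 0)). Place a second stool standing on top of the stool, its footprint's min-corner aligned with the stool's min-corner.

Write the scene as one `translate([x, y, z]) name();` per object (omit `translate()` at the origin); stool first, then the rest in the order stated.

stool();
translate([0, 0, 400]) stool_2();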